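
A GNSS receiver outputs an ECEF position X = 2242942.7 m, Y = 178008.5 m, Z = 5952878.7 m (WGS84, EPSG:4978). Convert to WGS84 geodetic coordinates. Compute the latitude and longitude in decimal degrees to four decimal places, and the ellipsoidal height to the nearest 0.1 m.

λ = atan2(Y, X) = 4.53770079°; p = √(X²+Y²) = 2249995.3 m.
Bowring's method on WGS84 (a = 6378137 m, b = 6356752.314 m) gives φ = 69.42189992°, h = 4487.926 m.

lat 69.4219°, lon 4.5377°, h 4487.9 m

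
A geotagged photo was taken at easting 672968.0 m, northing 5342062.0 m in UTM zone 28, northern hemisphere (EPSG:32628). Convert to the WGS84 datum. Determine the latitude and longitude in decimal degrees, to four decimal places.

lat 48.2082°, lon -12.6718°

Zone 28N: λ₀ = -15°, k₀ = 0.9996, false easting 500000 m.
Meridian distance M = (N − FN)/k₀ = 5344199.7 m.
Inverse transverse Mercator on WGS84 gives φ = 48.20819979°, λ = -12.67180055°.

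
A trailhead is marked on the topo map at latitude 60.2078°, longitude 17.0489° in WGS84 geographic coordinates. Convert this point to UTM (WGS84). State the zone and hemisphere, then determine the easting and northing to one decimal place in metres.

Zone 33N: E 613553.2 m, N 6676316.0 m

Longitude 17.0489° lies in the 6° band [12°, 18°), giving zone 33; latitude is north of the equator, so 33N.
Zone 33 central meridian λ₀ = 6×33 − 183 = 15°; Δλ = +2.0489°.
Transverse Mercator on WGS84 with k₀ = 0.9996 gives E = 613553.190 m, N = 6676316.041 m.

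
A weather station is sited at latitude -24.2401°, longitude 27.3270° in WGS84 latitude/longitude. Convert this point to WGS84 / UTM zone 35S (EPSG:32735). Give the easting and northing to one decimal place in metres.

E 533197.6 m, N 7319151.7 m

Zone 35 central meridian λ₀ = 6×35 − 183 = 27°; Δλ = +0.3270°.
Transverse Mercator on WGS84 with k₀ = 0.9996 gives E = 533197.644 m, N = 7319151.739 m.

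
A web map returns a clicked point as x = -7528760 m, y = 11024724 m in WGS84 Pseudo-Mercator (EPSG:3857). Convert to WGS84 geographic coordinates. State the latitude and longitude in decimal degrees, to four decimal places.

lat 69.8644°, lon -67.6320°

R = 6378137 m. λ = x/R = -67.63200178°.
φ = 2·arctan(exp(y/R)) − 90° = 2·arctan(5.63230) − 90° = 69.86440035°.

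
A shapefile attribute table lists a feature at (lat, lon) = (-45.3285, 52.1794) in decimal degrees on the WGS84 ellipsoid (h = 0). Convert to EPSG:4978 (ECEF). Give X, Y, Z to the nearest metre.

X 2754272 m, Y 3548151 m, Z -4513089 m

WGS84: a = 6378137 m, e² = 0.006694380; N(φ) = a/√(1−e²sin²φ) = 6388961.310 m.
X = (N+h)·cosφ·cosλ = 2754271.756 m; Y = (N+h)·cosφ·sinλ = 3548150.871 m; Z = (N(1−e²)+h)·sinφ = -4513089.207 m.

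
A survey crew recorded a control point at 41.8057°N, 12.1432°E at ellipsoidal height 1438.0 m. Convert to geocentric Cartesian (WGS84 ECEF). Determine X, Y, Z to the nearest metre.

WGS84: a = 6378137 m, e² = 0.006694380; N(φ) = a/√(1−e²sin²φ) = 6387644.881 m.
X = (N+h)·cosφ·cosλ = 4655923.256 m; Y = (N+h)·cosφ·sinλ = 1001815.876 m; Z = (N(1−e²)+h)·sinφ = 4230500.025 m.

X 4655923 m, Y 1001816 m, Z 4230500 m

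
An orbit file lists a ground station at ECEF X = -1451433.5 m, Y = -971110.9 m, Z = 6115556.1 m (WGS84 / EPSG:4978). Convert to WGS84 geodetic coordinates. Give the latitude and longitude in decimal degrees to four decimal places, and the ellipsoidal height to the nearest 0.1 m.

lat 74.1642°, lon -146.2147°, h 1654.0 m

λ = atan2(Y, X) = -146.21469897°; p = √(X²+Y²) = 1746343.5 m.
Bowring's method on WGS84 (a = 6378137 m, b = 6356752.314 m) gives φ = 74.16419992°, h = 1654.036 m.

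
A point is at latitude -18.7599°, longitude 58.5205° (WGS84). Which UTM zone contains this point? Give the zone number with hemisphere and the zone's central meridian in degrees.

UTM zone = ⌊(λ + 180)/6⌋ + 1; 58.5205° ∈ [54°, 60°) → zone 40.
Hemisphere: S (φ < 0).
Central meridian λ₀ = 6×40 − 183 = 57°.

Zone 40S, central meridian 57°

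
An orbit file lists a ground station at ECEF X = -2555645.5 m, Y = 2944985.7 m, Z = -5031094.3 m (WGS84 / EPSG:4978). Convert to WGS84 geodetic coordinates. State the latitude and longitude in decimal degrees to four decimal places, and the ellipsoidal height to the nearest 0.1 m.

lat -52.4093°, lon 130.9513°, h 479.7 m

λ = atan2(Y, X) = 130.95129944°; p = √(X²+Y²) = 3899264.6 m.
Bowring's method on WGS84 (a = 6378137 m, b = 6356752.314 m) gives φ = -52.40929994°, h = 479.714 m.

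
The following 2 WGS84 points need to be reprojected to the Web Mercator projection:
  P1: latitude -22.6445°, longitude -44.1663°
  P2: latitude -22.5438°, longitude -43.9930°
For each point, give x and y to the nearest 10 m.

P1: x -4916570 m, y -2589080 m; P2: x -4897280 m, y -2576940 m

Web Mercator: x = R·λ, y = R·ln tan(π/4+φ/2), R = 6378137 m.
P1 (-22.6445°, -44.1663°) → (-4916570.026, -2589083.166) m.
P2 (-22.5438°, -43.9930°) → (-4897278.358, -2576941.404) m.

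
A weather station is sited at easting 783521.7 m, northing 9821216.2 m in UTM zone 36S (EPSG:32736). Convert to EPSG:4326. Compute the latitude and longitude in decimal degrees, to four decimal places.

lat -1.6159°, lon 35.5481°

Zone 36S: λ₀ = 33°, k₀ = 0.9996, false easting 500000 m, false northing 10000000 m.
Meridian distance M = (N − FN)/k₀ = -178855.3 m.
Inverse transverse Mercator on WGS84 gives φ = -1.61589958°, λ = 35.54810011°.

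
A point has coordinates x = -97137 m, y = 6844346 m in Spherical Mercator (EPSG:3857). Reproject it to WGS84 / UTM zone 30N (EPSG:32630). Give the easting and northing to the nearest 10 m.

Web Mercator inverse (R = 6378137 m) → φ = 52.24389771°, λ = -0.87259652°.
UTM 30N forward: E = 645244.040 m, N = 5790298.100 m.

E 645240 m, N 5790300 m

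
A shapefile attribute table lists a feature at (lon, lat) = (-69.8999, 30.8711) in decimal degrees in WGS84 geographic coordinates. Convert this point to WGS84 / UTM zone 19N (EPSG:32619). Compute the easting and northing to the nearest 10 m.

E 413970 m, N 3415660 m

Zone 19 central meridian λ₀ = 6×19 − 183 = -69°; Δλ = -0.8999°.
Transverse Mercator on WGS84 with k₀ = 0.9996 gives E = 413973.064 m, N = 3415663.382 m.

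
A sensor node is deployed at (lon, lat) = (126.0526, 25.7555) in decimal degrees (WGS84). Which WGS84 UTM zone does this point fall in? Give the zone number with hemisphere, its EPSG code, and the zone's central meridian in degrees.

Zone 52N (EPSG:32652), central meridian 129°

UTM zone = ⌊(λ + 180)/6⌋ + 1; 126.0526° ∈ [126°, 132°) → zone 52.
Hemisphere: N (φ ≥ 0).
Central meridian λ₀ = 6×52 − 183 = 129°.
EPSG code: 32652.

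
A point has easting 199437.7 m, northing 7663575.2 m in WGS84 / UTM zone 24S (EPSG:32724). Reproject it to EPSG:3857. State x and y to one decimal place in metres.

Unproject from UTM 24S (λ₀ = -39°) → φ = -21.10430010°, λ = -41.89309973°.
Web Mercator (R = 6378137 m): x = -4663518.529 m, y = -2404319.614 m.

x -4663518.5 m, y -2404319.6 m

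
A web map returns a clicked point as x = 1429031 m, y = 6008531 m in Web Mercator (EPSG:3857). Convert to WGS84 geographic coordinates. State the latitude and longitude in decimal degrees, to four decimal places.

lat 47.4056°, lon 12.8372°

R = 6378137 m. λ = x/R = 12.83720389°.
φ = 2·arctan(exp(y/R)) − 90° = 2·arctan(2.56524) − 90° = 47.40559731°.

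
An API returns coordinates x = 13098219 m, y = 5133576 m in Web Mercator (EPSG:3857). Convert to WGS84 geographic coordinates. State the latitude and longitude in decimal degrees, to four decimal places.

lat 41.8168°, lon 117.6633°

R = 6378137 m. λ = x/R = 117.66330322°.
φ = 2·arctan(exp(y/R)) − 90° = 2·arctan(2.23641) − 90° = 41.81679763°.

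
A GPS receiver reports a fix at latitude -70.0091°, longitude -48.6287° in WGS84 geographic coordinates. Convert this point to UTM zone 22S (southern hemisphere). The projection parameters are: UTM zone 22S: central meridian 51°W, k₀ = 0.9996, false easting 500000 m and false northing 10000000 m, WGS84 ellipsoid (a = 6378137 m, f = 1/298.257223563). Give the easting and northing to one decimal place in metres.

Zone 22 central meridian λ₀ = 6×22 − 183 = -51°; Δλ = +2.3713°.
Transverse Mercator on WGS84 with k₀ = 0.9996 gives E = 590456.265 m, N = 2231352.674 m.

E 590456.3 m, N 2231352.7 m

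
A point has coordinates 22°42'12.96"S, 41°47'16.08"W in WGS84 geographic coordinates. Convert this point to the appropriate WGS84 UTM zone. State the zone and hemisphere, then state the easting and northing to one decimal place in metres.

Zone 24S: E 213602.1 m, N 7486600.4 m

Longitude -41.7878° lies in the 6° band [-42°, -36°), giving zone 24; latitude is south of the equator, so 24S.
Zone 24 central meridian λ₀ = 6×24 − 183 = -39°; Δλ = -2.7878°.
Transverse Mercator on WGS84 with k₀ = 0.9996 gives E = 213602.136 m, N = 7486600.351 m.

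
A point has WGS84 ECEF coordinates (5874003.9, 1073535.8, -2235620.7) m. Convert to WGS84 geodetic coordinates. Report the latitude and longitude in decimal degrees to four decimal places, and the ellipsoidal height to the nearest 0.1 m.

λ = atan2(Y, X) = 10.35710009°; p = √(X²+Y²) = 5971298.1 m.
Bowring's method on WGS84 (a = 6378137 m, b = 6356752.314 m) gives φ = -20.65230012°, h = 584.012 m.

lat -20.6523°, lon 10.3571°, h 584.0 m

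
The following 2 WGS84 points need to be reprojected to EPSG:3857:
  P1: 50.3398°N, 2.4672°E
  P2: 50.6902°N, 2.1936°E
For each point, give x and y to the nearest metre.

Web Mercator: x = R·λ, y = R·ln tan(π/4+φ/2), R = 6378137 m.
P1 (50.3398°, 2.4672°) → (274647.448, 6505332.510) m.
P2 (50.6902°, 2.1936°) → (244190.435, 6566675.568) m.

P1: x 274647 m, y 6505333 m; P2: x 244190 m, y 6566676 m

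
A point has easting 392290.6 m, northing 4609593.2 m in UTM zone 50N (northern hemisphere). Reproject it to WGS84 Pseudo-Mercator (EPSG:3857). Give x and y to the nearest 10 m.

x 12880430 m, y 5105830 m

Unproject from UTM 50N (λ₀ = 117°) → φ = 41.63079984°, λ = 115.70689949°.
Web Mercator (R = 6378137 m): x = 12880433.132 m, y = 5105834.491 m.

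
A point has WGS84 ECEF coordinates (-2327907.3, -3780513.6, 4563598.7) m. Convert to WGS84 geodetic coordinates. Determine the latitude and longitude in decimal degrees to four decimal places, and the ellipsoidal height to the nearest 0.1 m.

λ = atan2(Y, X) = -121.62330032°; p = √(X²+Y²) = 4439756.2 m.
Bowring's method on WGS84 (a = 6378137 m, b = 6356752.314 m) gives φ = 45.98040043°, h = -188.081 m.

lat 45.9804°, lon -121.6233°, h -188.1 m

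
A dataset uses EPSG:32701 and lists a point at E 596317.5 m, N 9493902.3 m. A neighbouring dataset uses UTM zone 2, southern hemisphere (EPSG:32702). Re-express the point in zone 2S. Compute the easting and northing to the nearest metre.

UTM 1S → geographic: φ = -4.57819985°, λ = -176.13169987°.
UTM 2S (λ₀ = -171°) forward: E = -69977.786 m, N = 9491919.014 m.

E -69978 m, N 9491919 m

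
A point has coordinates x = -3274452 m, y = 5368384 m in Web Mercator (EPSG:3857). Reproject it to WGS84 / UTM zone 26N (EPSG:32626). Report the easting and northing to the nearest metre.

Web Mercator inverse (R = 6378137 m) → φ = 43.36950195°, λ = -29.41490279°.
UTM 26N forward: E = 304345.450 m, N = 4804680.978 m.

E 304345 m, N 4804681 m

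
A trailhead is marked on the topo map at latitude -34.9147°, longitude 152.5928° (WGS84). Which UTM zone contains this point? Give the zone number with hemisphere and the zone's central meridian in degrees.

UTM zone = ⌊(λ + 180)/6⌋ + 1; 152.5928° ∈ [150°, 156°) → zone 56.
Hemisphere: S (φ < 0).
Central meridian λ₀ = 6×56 − 183 = 153°.

Zone 56S, central meridian 153°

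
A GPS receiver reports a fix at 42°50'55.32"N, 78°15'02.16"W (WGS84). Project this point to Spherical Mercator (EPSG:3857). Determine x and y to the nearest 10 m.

Web Mercator is spherical with R = a = 6378137 m.
x = R·λ = 6378137 × -1.365730612 = -8710816.946 m.
y = R·ln tan(π/4 + φ/2) = 6378137 × 0.829234418 = 5288970.726 m.

x -8710820 m, y 5288970 m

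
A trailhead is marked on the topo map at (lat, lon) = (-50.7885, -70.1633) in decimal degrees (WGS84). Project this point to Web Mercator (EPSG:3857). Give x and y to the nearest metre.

x -7810543 m, y -6583967 m

Web Mercator is spherical with R = a = 6378137 m.
x = R·λ = 6378137 × -1.224580599 = -7810542.828 m.
y = R·ln tan(π/4 + φ/2) = 6378137 × -1.032271140 = -6583966.749 m.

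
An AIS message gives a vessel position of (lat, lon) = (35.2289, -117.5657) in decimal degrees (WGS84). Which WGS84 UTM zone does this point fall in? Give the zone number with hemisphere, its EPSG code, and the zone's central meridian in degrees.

UTM zone = ⌊(λ + 180)/6⌋ + 1; -117.5657° ∈ [-120°, -114°) → zone 11.
Hemisphere: N (φ ≥ 0).
Central meridian λ₀ = 6×11 − 183 = -117°.
EPSG code: 32611.

Zone 11N (EPSG:32611), central meridian -117°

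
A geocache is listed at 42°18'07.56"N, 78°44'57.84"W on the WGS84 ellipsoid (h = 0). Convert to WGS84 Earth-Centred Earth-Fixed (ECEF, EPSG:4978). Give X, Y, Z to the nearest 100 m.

X 921700 m, Y -4633700 m, Z 4270500 m

WGS84: a = 6378137 m, e² = 0.006694380; N(φ) = a/√(1−e²sin²φ) = 6387829.696 m.
X = (N+h)·cosφ·cosλ = 921748.829 m; Y = (N+h)·cosφ·sinλ = -4633690.691 m; Z = (N(1−e²)+h)·sinφ = 4270481.587 m.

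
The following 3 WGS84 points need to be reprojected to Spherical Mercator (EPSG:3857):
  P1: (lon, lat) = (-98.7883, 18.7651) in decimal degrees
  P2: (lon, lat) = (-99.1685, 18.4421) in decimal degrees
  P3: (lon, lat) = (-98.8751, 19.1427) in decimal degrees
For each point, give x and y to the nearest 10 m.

P1: x -10997060 m, y 2127300 m; P2: x -11039390 m, y 2089360 m; P3: x -11006730 m, y 2171740 m

Web Mercator: x = R·λ, y = R·ln tan(π/4+φ/2), R = 6378137 m.
P1 (18.7651°, -98.7883°) → (-10997063.252, 2127299.671) m.
P2 (18.4421°, -99.1685°) → (-11039386.923, 2089361.063) m.
P3 (19.1427°, -98.8751°) → (-11006725.784, 2171743.753) m.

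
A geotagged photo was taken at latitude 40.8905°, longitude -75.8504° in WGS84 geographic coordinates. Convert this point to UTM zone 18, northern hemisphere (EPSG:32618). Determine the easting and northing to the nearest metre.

Zone 18 central meridian λ₀ = 6×18 − 183 = -75°; Δλ = -0.8504°.
Transverse Mercator on WGS84 with k₀ = 0.9996 gives E = 428361.444 m, N = 4526949.672 m.

E 428361 m, N 4526950 m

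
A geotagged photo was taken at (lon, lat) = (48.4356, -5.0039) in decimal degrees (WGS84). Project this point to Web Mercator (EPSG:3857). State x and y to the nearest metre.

x 5391826 m, y -557741 m

Web Mercator is spherical with R = a = 6378137 m.
x = R·λ = 6378137 × 0.845360695 = 5391826.328 m.
y = R·ln tan(π/4 + φ/2) = 6378137 × -0.087445764 = -557741.063 m.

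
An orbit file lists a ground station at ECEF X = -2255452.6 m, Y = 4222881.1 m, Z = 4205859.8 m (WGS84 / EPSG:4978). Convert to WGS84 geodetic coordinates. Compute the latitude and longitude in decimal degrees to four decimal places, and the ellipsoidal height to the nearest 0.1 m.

lat 41.4906°, lon 118.1068°, h 3727.5 m

λ = atan2(Y, X) = 118.10679970°; p = √(X²+Y²) = 4787461.9 m.
Bowring's method on WGS84 (a = 6378137 m, b = 6356752.314 m) gives φ = 41.49060056°, h = 3727.501 m.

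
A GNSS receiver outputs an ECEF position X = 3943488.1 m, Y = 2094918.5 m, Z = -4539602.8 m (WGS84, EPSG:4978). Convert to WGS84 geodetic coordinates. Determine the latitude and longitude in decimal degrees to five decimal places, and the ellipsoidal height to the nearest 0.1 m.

λ = atan2(Y, X) = 27.97879957°; p = √(X²+Y²) = 4465398.3 m.
Bowring's method on WGS84 (a = 6378137 m, b = 6356752.314 m) gives φ = -45.66449970°, h = 471.991 m.

lat -45.66450°, lon 27.97880°, h 472.0 m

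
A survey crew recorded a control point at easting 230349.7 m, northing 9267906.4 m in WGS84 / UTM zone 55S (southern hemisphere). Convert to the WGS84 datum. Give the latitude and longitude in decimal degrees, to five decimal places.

Zone 55S: λ₀ = 147°, k₀ = 0.9996, false easting 500000 m, false northing 10000000 m.
Meridian distance M = (N − FN)/k₀ = -732386.6 m.
Inverse transverse Mercator on WGS84 gives φ = -6.61720015°, λ = 144.56129957°.

lat -6.61720°, lon 144.56130°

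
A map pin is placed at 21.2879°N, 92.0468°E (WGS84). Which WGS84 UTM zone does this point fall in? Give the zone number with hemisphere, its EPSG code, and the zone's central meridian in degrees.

UTM zone = ⌊(λ + 180)/6⌋ + 1; 92.0468° ∈ [90°, 96°) → zone 46.
Hemisphere: N (φ ≥ 0).
Central meridian λ₀ = 6×46 − 183 = 93°.
EPSG code: 32646.

Zone 46N (EPSG:32646), central meridian 93°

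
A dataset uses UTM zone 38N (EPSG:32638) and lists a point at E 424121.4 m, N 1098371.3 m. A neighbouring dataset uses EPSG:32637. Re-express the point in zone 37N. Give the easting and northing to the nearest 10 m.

E 1082610 m, N 1102960 m

UTM 38N → geographic: φ = 9.93559999°, λ = 44.30780044°.
UTM 37N (λ₀ = 39°) forward: E = 1082614.714 m, N = 1102958.430 m.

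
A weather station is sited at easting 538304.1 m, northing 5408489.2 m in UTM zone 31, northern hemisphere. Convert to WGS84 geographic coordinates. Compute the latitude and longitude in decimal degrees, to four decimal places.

lat 48.8282°, lon 3.5219°

Zone 31N: λ₀ = 3°, k₀ = 0.9996, false easting 500000 m.
Meridian distance M = (N − FN)/k₀ = 5410653.5 m.
Inverse transverse Mercator on WGS84 gives φ = 48.82820004°, λ = 3.52189956°.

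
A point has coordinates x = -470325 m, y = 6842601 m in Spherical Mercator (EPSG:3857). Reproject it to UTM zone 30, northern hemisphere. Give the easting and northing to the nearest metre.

E 416344 m, N 5787805 m

Web Mercator inverse (R = 6378137 m) → φ = 52.23429848°, λ = -4.22500136°.
UTM 30N forward: E = 416344.330 m, N = 5787805.082 m.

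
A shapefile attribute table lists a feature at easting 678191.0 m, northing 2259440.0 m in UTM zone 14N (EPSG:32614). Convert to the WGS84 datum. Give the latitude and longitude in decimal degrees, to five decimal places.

lat 20.42500°, lon -97.29210°

Zone 14N: λ₀ = -99°, k₀ = 0.9996, false easting 500000 m.
Meridian distance M = (N − FN)/k₀ = 2260344.1 m.
Inverse transverse Mercator on WGS84 gives φ = 20.42500036°, λ = -97.29209992°.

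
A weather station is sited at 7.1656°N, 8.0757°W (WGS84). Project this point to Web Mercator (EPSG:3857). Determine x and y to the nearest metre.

Web Mercator is spherical with R = a = 6378137 m.
x = R·λ = 6378137 × -0.140947554 = -898982.812 m.
y = R·ln tan(π/4 + φ/2) = 6378137 × 0.125390609 = 799758.484 m.

x -898983 m, y 799758 m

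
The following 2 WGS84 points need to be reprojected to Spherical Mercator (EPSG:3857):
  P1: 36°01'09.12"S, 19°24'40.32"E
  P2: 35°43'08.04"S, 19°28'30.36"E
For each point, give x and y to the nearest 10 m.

Web Mercator: x = R·λ, y = R·ln tan(π/4+φ/2), R = 6378137 m.
P1 (-36.0192°, 19.4112°) → (2160844.900, -4303263.584) m.
P2 (-35.7189°, 19.4751°) → (2167958.215, -4262011.063) m.

P1: x 2160840 m, y -4303260 m; P2: x 2167960 m, y -4262010 m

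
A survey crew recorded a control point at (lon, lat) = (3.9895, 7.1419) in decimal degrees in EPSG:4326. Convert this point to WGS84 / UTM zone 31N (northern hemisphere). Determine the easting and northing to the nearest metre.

Zone 31 central meridian λ₀ = 6×31 − 183 = 3°; Δλ = +0.9895°.
Transverse Mercator on WGS84 with k₀ = 0.9996 gives E = 609263.242 m, N = 789552.776 m.

E 609263 m, N 789553 m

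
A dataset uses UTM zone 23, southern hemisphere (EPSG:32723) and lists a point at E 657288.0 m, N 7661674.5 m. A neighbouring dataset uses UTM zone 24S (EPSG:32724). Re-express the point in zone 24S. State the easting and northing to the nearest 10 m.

UTM 23S → geographic: φ = -21.13940037°, λ = -43.48529995°.
UTM 24S (λ₀ = -39°) forward: E = 33927.662 m, N = 7655836.009 m.

E 33930 m, N 7655840 m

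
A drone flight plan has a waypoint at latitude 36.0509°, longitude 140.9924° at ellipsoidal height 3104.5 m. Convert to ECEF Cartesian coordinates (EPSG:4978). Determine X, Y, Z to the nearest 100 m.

X -4013700 m, Y 3251100 m, Z 3734600 m

WGS84: a = 6378137 m, e² = 0.006694380; N(φ) = a/√(1−e²sin²φ) = 6385543.766 m.
X = (N+h)·cosφ·cosλ = -4013673.015 m; Y = (N+h)·cosφ·sinλ = 3251089.928 m; Z = (N(1−e²)+h)·sinφ = 3734586.407 m.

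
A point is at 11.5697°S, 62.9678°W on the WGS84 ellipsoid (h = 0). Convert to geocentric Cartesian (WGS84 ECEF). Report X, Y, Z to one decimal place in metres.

WGS84: a = 6378137 m, e² = 0.006694380; N(φ) = a/√(1−e²sin²φ) = 6378995.915 m.
X = (N+h)·cosφ·cosλ = 2840289.831 m; Y = (N+h)·cosφ·sinλ = -5566646.532 m; Z = (N(1−e²)+h)·sinφ = -1270805.933 m.

X 2840289.8 m, Y -5566646.5 m, Z -1270805.9 m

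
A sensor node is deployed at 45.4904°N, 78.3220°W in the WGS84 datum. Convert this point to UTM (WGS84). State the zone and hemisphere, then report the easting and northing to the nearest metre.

Longitude -78.3220° lies in the 6° band [-84°, -78°), giving zone 17; latitude is north of the equator, so 17N.
Zone 17 central meridian λ₀ = 6×17 − 183 = -81°; Δλ = +2.6780°.
Transverse Mercator on WGS84 with k₀ = 0.9996 gives E = 709257.918 m, N = 5040918.709 m.

Zone 17N: E 709258 m, N 5040919 m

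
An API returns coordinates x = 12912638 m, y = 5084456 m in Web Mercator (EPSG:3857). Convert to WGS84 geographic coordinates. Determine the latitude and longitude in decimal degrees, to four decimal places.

R = 6378137 m. λ = x/R = 115.99620074°.
φ = 2·arctan(exp(y/R)) − 90° = 2·arctan(2.21925) − 90° = 41.48709680°.

lat 41.4871°, lon 115.9962°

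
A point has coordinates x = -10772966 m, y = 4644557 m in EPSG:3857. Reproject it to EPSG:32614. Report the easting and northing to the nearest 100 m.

Web Mercator inverse (R = 6378137 m) → φ = 38.45960082°, λ = -96.77520013°.
UTM 14N forward: E = 694117.282 m, N = 4259155.397 m.

E 694100 m, N 4259200 m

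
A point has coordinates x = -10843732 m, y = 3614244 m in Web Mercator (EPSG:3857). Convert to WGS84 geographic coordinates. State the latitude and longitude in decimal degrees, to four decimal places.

R = 6378137 m. λ = x/R = -97.41090192°.
φ = 2·arctan(exp(y/R)) − 90° = 2·arctan(1.76237) − 90° = 30.85740283°.

lat 30.8574°, lon -97.4109°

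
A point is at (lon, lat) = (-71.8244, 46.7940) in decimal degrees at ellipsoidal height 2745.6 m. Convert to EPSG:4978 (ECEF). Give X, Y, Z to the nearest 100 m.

WGS84: a = 6378137 m, e² = 0.006694380; N(φ) = a/√(1−e²sin²φ) = 6389509.785 m.
X = (N+h)·cosφ·cosλ = 1365096.940 m; Y = (N+h)·cosφ·sinλ = -4157932.882 m; Z = (N(1−e²)+h)·sinφ = 4628117.679 m.

X 1365100 m, Y -4157900 m, Z 4628100 m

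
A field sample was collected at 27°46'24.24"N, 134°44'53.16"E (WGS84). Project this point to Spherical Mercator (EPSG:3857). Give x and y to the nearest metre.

Web Mercator is spherical with R = a = 6378137 m.
x = R·λ = 6378137 × 2.351798006 = 15000089.877 m.
y = R·ln tan(π/4 + φ/2) = 6378137 × 0.504917758 = 3220434.636 m.

x 15000090 m, y 3220435 m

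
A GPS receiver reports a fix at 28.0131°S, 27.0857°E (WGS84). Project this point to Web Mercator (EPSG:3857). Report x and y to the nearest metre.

x 3015166 m, y -3250626 m

Web Mercator is spherical with R = a = 6378137 m.
x = R·λ = 6378137 × 0.472734645 = 3015166.332 m.
y = R·ln tan(π/4 + φ/2) = 6378137 × -0.509651251 = -3250625.5004 m.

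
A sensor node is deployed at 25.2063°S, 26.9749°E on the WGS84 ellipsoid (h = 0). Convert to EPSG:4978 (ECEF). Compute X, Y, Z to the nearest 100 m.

WGS84: a = 6378137 m, e² = 0.006694380; N(φ) = a/√(1−e²sin²φ) = 6382012.626 m.
X = (N+h)·cosφ·cosλ = 5146103.691 m; Y = (N+h)·cosφ·sinλ = 2619231.760 m; Z = (N(1−e²)+h)·sinφ = -2699768.669 m.

X 5146100 m, Y 2619200 m, Z -2699800 m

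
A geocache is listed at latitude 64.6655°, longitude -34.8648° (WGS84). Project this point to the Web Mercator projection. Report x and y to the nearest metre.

Web Mercator is spherical with R = a = 6378137 m.
x = R·λ = 6378137 × -0.608505553 = -3881131.783 m.
y = R·ln tan(π/4 + φ/2) = 6378137 × 1.492725737 = 9520809.256 m.

x -3881132 m, y 9520809 m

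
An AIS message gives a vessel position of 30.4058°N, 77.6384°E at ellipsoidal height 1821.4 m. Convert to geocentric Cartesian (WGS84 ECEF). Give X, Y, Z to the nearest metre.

WGS84: a = 6378137 m, e² = 0.006694380; N(φ) = a/√(1−e²sin²φ) = 6383612.730 m.
X = (N+h)·cosφ·cosλ = 1178984.648 m; Y = (N+h)·cosφ·sinλ = 5379518.107 m; Z = (N(1−e²)+h)·sinφ = 3210174.029 m.

X 1178985 m, Y 5379518 m, Z 3210174 m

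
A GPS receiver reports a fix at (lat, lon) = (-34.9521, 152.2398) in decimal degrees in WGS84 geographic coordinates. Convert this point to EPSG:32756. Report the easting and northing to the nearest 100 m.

E 430600 m, N 6132000 m

Zone 56 central meridian λ₀ = 6×56 − 183 = 153°; Δλ = -0.7602°.
Transverse Mercator on WGS84 with k₀ = 0.9996 gives E = 430589.386 m, N = 6132005.034 m.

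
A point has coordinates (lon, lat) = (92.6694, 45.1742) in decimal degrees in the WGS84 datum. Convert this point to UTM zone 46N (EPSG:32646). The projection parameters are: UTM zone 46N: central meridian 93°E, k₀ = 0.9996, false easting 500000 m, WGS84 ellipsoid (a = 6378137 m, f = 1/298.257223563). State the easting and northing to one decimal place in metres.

E 474022.7 m, N 5002355.3 m

Zone 46 central meridian λ₀ = 6×46 − 183 = 93°; Δλ = -0.3306°.
Transverse Mercator on WGS84 with k₀ = 0.9996 gives E = 474022.739 m, N = 5002355.264 m.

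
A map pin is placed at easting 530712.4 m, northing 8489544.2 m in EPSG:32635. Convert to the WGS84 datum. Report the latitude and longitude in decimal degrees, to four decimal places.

lat 76.4844°, lon 28.1773°

Zone 35N: λ₀ = 27°, k₀ = 0.9996, false easting 500000 m.
Meridian distance M = (N − FN)/k₀ = 8492941.4 m.
Inverse transverse Mercator on WGS84 gives φ = 76.48440009°, λ = 28.17730070°.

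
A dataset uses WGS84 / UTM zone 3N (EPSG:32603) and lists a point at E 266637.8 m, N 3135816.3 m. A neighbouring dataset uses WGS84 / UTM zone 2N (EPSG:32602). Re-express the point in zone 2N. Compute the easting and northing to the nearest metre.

UTM 3N → geographic: φ = 28.32779958°, λ = -167.38029979°.
UTM 2N (λ₀ = -171°) forward: E = 854945.942 m, N = 3138840.099 m.

E 854946 m, N 3138840 m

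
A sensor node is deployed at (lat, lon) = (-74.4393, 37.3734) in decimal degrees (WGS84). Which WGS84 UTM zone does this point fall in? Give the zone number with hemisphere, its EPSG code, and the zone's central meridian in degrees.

Zone 37S (EPSG:32737), central meridian 39°

UTM zone = ⌊(λ + 180)/6⌋ + 1; 37.3734° ∈ [36°, 42°) → zone 37.
Hemisphere: S (φ < 0).
Central meridian λ₀ = 6×37 − 183 = 39°.
EPSG code: 32737.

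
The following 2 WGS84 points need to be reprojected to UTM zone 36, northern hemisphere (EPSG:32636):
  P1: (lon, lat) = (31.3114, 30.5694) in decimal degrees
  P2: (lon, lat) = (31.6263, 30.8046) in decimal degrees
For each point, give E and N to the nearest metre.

P1: E 338065 m, N 3383096 m; P2: E 368586 m, N 3408754 m

UTM zone 36N: λ₀ = 33°, k₀ = 0.9996.
P1 (30.5694°, 31.3114°) → (338064.808, 3383096.049) m.
P2 (30.8046°, 31.6263°) → (368585.598, 3408753.895) m.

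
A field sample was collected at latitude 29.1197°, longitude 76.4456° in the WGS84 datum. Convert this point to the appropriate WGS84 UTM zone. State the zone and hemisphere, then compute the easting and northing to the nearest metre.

Zone 43N: E 640647 m, N 3222111 m

Longitude 76.4456° lies in the 6° band [72°, 78°), giving zone 43; latitude is north of the equator, so 43N.
Zone 43 central meridian λ₀ = 6×43 − 183 = 75°; Δλ = +1.4456°.
Transverse Mercator on WGS84 with k₀ = 0.9996 gives E = 640646.731 m, N = 3222111.020 m.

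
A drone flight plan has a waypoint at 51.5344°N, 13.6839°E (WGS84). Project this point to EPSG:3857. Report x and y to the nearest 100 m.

x 1523300 m, y 6716400 m

Web Mercator is spherical with R = a = 6378137 m.
x = R·λ = 6378137 × 0.238829110 = 1523284.780 m.
y = R·ln tan(π/4 + φ/2) = 6378137 × 1.053030515 = 6716372.893 m.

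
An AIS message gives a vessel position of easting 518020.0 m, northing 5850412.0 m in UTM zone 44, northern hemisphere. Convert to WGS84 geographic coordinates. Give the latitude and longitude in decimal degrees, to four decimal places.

Zone 44N: λ₀ = 81°, k₀ = 0.9996, false easting 500000 m.
Meridian distance M = (N − FN)/k₀ = 5852753.1 m.
Inverse transverse Mercator on WGS84 gives φ = 52.80320002°, λ = 81.26729933°.

lat 52.8032°, lon 81.2673°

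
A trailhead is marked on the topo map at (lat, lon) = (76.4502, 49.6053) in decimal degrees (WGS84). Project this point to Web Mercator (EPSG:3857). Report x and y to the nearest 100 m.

x 5522000 m, y 13587500 m

Web Mercator is spherical with R = a = 6378137 m.
x = R·λ = 6378137 × 0.865775811 = 5522036.737 m.
y = R·ln tan(π/4 + φ/2) = 6378137 × 2.130326521 = 13587514.409 m.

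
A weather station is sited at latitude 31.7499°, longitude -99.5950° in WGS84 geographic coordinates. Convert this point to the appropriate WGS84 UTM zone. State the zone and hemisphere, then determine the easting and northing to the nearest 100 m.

Zone 14N: E 443600 m, N 3512900 m

Longitude -99.5950° lies in the 6° band [-102°, -96°), giving zone 14; latitude is north of the equator, so 14N.
Zone 14 central meridian λ₀ = 6×14 − 183 = -99°; Δλ = -0.5950°.
Transverse Mercator on WGS84 with k₀ = 0.9996 gives E = 443646.597 m, N = 3512868.518 m.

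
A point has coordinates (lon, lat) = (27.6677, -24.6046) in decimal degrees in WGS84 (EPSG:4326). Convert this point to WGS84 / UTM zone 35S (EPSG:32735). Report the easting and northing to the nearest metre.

Zone 35 central meridian λ₀ = 6×35 − 183 = 27°; Δλ = +0.6677°.
Transverse Mercator on WGS84 with k₀ = 0.9996 gives E = 567592.444 m, N = 7278669.188 m.

E 567592 m, N 7278669 m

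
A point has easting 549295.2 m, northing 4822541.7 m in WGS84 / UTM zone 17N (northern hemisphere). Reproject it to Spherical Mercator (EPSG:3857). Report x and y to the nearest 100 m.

Unproject from UTM 17N (λ₀ = -81°) → φ = 43.55420036°, λ = -80.38969981°.
Web Mercator (R = 6378137 m): x = -8948940.448 m, y = 5396710.862 m.

x -8948900 m, y 5396700 m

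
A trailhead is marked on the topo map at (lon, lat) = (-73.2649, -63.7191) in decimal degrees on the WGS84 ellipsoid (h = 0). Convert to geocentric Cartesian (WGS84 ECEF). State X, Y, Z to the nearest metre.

X 815378 m, Y -2711760 m, Z -5695919 m

WGS84: a = 6378137 m, e² = 0.006694380; N(φ) = a/√(1−e²sin²φ) = 6395370.046 m.
X = (N+h)·cosφ·cosλ = 815378.122 m; Y = (N+h)·cosφ·sinλ = -2711760.065 m; Z = (N(1−e²)+h)·sinφ = -5695919.121 m.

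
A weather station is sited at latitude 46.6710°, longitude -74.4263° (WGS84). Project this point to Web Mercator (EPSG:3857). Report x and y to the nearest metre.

Web Mercator is spherical with R = a = 6378137 m.
x = R·λ = 6378137 × -1.298983985 = -8285097.818 m.
y = R·ln tan(π/4 + φ/2) = 6378137 × 0.923237815 = 5888537.268 m.

x -8285098 m, y 5888537 m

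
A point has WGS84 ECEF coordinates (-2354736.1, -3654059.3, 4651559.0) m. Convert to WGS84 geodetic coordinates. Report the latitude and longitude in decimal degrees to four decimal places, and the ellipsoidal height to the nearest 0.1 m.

λ = atan2(Y, X) = -122.79839993°; p = √(X²+Y²) = 4347060.1 m.
Bowring's method on WGS84 (a = 6378137 m, b = 6356752.314 m) gives φ = 47.12999977°, h = -68.587 m.

lat 47.1300°, lon -122.7984°, h -68.6 m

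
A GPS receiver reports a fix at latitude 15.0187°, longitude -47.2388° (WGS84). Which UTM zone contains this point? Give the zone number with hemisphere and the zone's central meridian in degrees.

Zone 23N, central meridian -45°

UTM zone = ⌊(λ + 180)/6⌋ + 1; -47.2388° ∈ [-48°, -42°) → zone 23.
Hemisphere: N (φ ≥ 0).
Central meridian λ₀ = 6×23 − 183 = -45°.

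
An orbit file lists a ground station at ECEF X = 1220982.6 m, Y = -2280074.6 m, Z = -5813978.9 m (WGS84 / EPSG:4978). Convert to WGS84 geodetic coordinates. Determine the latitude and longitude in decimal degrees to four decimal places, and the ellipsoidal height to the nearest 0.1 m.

λ = atan2(Y, X) = -61.83089879°; p = √(X²+Y²) = 2586414.3 m.
Bowring's method on WGS84 (a = 6378137 m, b = 6356752.314 m) gives φ = -66.16010012°, h = 3053.374 m.

lat -66.1601°, lon -61.8309°, h 3053.4 m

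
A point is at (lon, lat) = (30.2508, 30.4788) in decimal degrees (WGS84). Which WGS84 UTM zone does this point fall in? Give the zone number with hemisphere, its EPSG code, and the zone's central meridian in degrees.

Zone 36N (EPSG:32636), central meridian 33°

UTM zone = ⌊(λ + 180)/6⌋ + 1; 30.2508° ∈ [30°, 36°) → zone 36.
Hemisphere: N (φ ≥ 0).
Central meridian λ₀ = 6×36 − 183 = 33°.
EPSG code: 32636.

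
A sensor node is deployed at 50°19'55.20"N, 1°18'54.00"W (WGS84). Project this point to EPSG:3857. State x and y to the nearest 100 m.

Web Mercator is spherical with R = a = 6378137 m.
x = R·λ = 6378137 × -0.022951080 = -146385.130 m.
y = R·ln tan(π/4 + φ/2) = 6378137 × 1.019729140 = 6503972.160 m.

x -146400 m, y 6504000 m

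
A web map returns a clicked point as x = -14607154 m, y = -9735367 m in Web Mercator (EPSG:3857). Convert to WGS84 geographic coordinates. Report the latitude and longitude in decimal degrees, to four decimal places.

R = 6378137 m. λ = x/R = -131.21829696°.
φ = 2·arctan(exp(y/R)) − 90° = 2·arctan(0.21732) − 90° = -65.47780165°.

lat -65.4778°, lon -131.2183°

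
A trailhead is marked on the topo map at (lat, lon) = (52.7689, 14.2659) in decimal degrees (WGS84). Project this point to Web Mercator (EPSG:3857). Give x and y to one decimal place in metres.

x 1588072.7 m, y 6940364.6 m

Web Mercator is spherical with R = a = 6378137 m.
x = R·λ = 6378137 × 0.248986926 = 1588072.724 m.
y = R·ln tan(π/4 + φ/2) = 6378137 × 1.088149182 = 6940364.557 m.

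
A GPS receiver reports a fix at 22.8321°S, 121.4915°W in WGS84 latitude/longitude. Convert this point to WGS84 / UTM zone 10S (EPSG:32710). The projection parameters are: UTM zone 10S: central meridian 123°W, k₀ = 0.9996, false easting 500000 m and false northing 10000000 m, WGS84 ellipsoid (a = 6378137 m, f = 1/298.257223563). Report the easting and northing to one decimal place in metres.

Zone 10 central meridian λ₀ = 6×10 − 183 = -123°; Δλ = +1.5085°.
Transverse Mercator on WGS84 with k₀ = 0.9996 gives E = 654796.510 m, N = 7474275.679 m.

E 654796.5 m, N 7474275.7 m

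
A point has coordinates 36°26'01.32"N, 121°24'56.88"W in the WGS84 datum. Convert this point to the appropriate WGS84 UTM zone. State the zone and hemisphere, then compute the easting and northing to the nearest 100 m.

Longitude -121.4158° lies in the 6° band [-126°, -120°), giving zone 10; latitude is north of the equator, so 10N.
Zone 10 central meridian λ₀ = 6×10 − 183 = -123°; Δλ = +1.5842°.
Transverse Mercator on WGS84 with k₀ = 0.9996 gives E = 641999.686 m, N = 4033219.916 m.

Zone 10N: E 642000 m, N 4033200 m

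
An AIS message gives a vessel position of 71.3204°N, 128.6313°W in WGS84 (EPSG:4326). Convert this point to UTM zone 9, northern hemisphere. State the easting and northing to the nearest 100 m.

E 513200 m, N 7913200 m

Zone 9 central meridian λ₀ = 6×9 − 183 = -129°; Δλ = +0.3687°.
Transverse Mercator on WGS84 with k₀ = 0.9996 gives E = 513179.554 m, N = 7913171.696 m.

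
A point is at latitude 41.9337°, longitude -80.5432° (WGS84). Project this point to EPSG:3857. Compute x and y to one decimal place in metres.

Web Mercator is spherical with R = a = 6378137 m.
x = R·λ = 6378137 × -1.405744030 = -8966028.011 m.
y = R·ln tan(π/4 + φ/2) = 6378137 × 0.807610936 = 5151053.194 m.

x -8966028.0 m, y 5151053.2 m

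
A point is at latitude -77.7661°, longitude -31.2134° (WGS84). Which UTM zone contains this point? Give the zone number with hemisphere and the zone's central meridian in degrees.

Zone 25S, central meridian -33°

UTM zone = ⌊(λ + 180)/6⌋ + 1; -31.2134° ∈ [-36°, -30°) → zone 25.
Hemisphere: S (φ < 0).
Central meridian λ₀ = 6×25 − 183 = -33°.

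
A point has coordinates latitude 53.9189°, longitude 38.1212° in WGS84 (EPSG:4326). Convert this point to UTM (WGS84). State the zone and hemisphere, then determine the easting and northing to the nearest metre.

Zone 37N: E 442284 m, N 5974856 m

Longitude 38.1212° lies in the 6° band [36°, 42°), giving zone 37; latitude is north of the equator, so 37N.
Zone 37 central meridian λ₀ = 6×37 − 183 = 39°; Δλ = -0.8788°.
Transverse Mercator on WGS84 with k₀ = 0.9996 gives E = 442283.845 m, N = 5974856.232 m.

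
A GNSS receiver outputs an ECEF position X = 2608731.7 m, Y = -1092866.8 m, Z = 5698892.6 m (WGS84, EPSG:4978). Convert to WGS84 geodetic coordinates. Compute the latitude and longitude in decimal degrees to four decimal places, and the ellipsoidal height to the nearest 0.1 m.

λ = atan2(Y, X) = -22.73010084°; p = √(X²+Y²) = 2828398.7 m.
Bowring's method on WGS84 (a = 6378137 m, b = 6356752.314 m) gives φ = 63.75739991°, h = 1208.990 m.

lat 63.7574°, lon -22.7301°, h 1209.0 m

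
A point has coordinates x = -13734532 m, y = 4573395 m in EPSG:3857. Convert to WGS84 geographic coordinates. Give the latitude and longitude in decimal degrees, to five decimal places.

R = 6378137 m. λ = x/R = -123.37940016°.
φ = 2·arctan(exp(y/R)) − 90° = 2·arctan(2.04837) − 90° = 37.95729653°.

lat 37.95730°, lon -123.37940°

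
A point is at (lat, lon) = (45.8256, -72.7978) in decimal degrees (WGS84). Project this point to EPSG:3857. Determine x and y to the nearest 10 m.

x -8103810 m, y 5752450 m

Web Mercator is spherical with R = a = 6378137 m.
x = R·λ = 6378137 × -1.270561298 = -8103814.027 m.
y = R·ln tan(π/4 + φ/2) = 6378137 × 0.901900572 = 5752445.408 m.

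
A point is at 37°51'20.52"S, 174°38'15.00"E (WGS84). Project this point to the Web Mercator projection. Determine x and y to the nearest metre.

Web Mercator is spherical with R = a = 6378137 m.
x = R·λ = 6378137 × 3.047999372 = 19440557.573 m.
y = R·ln tan(π/4 + φ/2) = 6378137 × -0.714795099 = -4559061.070 m.

x 19440558 m, y -4559061 m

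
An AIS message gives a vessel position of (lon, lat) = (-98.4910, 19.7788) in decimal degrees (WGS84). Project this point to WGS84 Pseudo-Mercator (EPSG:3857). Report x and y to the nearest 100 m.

Web Mercator is spherical with R = a = 6378137 m.
x = R·λ = 6378137 × -1.718992234 = -10963967.968 m.
y = R·ln tan(π/4 + φ/2) = 6378137 × 0.352272941 = 2246845.079 m.

x -10964000 m, y 2246800 m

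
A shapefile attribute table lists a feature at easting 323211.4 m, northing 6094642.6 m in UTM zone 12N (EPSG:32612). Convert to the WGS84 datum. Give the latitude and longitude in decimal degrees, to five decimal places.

Zone 12N: λ₀ = -111°, k₀ = 0.9996, false easting 500000 m.
Meridian distance M = (N − FN)/k₀ = 6097081.4 m.
Inverse transverse Mercator on WGS84 gives φ = 54.96729999°, λ = -113.76179964°.

lat 54.96730°, lon -113.76180°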